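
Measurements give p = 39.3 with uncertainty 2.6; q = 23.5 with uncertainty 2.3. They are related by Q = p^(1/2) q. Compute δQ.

15.2

Relative error in a monomial: (δQ/Q)² = Σ (nᵢ · δxᵢ/xᵢ)².
  (½·δp/p)² = (0.5×0.0662)² = 0.00109;  (1·δq/q)² = (1×0.0979)² = 0.00958
δQ/Q = √(0.0107) = 0.103
Q = 147, so δQ = 0.103 × 147 = 15.2.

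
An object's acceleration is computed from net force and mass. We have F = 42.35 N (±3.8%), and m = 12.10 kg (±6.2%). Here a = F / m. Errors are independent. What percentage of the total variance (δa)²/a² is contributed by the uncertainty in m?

(δa/a)² = (1·δF/F)² + (-1·δm/m)²
  F term: (1×0.0380)² = 0.00144
  m term: (-1×0.0620)² = 0.00384
Total = 0.00529. Share from m = 0.00384/0.00529 = 0.727.

72.7%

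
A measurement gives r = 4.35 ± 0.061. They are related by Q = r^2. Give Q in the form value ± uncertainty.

Q ∝ r^2, so δQ/Q = |2| · δr/r = 2 × 0.0140 = 0.0280.
Q = 18.9, so δQ = 0.0280 × 18.9 = 0.531.

18.9 ± 0.531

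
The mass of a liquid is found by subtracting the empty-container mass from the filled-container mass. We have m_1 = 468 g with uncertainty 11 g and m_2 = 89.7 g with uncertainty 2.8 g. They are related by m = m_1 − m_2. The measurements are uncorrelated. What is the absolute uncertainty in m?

Each term contributes (cᵢ δxᵢ)² to (δm)²:
  (δm_1)² = 121;  (δm_2)² = 7.84
δm = √(129) = 11.4 g

11.4 g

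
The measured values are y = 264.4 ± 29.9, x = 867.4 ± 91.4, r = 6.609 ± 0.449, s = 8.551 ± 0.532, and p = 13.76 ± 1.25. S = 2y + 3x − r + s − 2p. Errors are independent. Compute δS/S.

Each term contributes (cᵢ δxᵢ)² to (δS)²:
  (2·δy)² = 3580;  (3·δx)² = 75200;  (δr)² = 0.202;  (δs)² = 0.283;  (2·δp)² = 6.25
δS = √(78800) = 281
S = 3105, so δS/S = 281/3105 = 0.0904.

0.0904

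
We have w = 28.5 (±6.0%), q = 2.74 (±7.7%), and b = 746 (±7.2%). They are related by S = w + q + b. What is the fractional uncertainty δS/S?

Absolute uncertainties add in quadrature for a linear combination:
  (δw)² = 2.92;  (δq)² = 0.0445;  (δb)² = 2880
δS = √(2890) = 53.7
S = 777, so δS/S = 53.7/777 = 0.0691.

0.0691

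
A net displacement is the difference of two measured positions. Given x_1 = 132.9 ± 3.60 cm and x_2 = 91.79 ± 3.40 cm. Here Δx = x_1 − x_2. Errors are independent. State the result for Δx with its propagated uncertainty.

41.11 ± 4.95 cm

Absolute uncertainties add in quadrature for a linear combination:
  (δx_1)² = 13.0;  (δx_2)² = 11.6
δΔx = √(24.5) = 4.95 cm
Δx = 41.11 cm.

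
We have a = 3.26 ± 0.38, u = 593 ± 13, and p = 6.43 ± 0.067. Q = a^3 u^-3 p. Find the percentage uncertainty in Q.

35.6%

For a monomial Q ∝ a^3, u^-3, p, fractional errors add in quadrature:
  (3·δa/a)² = (3×0.117)² = 0.122;  (-3·δu/u)² = (-3×0.0219)² = 0.00433;  (1·δp/p)² = (1×0.0104)² = 0.000109
δQ/Q = √(0.127) = 0.356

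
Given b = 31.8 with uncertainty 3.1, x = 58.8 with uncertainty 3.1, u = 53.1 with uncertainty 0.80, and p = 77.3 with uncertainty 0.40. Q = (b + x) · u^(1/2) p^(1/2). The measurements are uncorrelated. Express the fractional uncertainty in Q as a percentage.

Let w = b + x = 90.6. δw = √(δb² + δx²) = √(9.61 + 9.61) = 4.38, so δw/w = 0.0484.
Q is then a monomial in w, u, p:
δQ/Q = √((δw/w)² + (½·δu/u)² + (½·δp/p)²) = √(0.00234 + 5.67e-05 + 6.69e-06) = 0.0490

4.90%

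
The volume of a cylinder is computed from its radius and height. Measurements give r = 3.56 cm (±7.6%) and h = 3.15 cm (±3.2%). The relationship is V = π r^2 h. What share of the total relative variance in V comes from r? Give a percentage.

95.8%

(δV/V)² = (2·δr/r)² + (1·δh/h)²
  r term: (2×0.0760)² = 0.0231
  h term: (1×0.0320)² = 0.00102
Total = 0.0241. Share from r = 0.0231/0.0241 = 0.958.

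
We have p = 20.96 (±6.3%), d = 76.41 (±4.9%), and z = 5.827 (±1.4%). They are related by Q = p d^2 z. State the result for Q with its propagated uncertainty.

Each factor contributes (exponent × relative error)² to (δQ/Q)²:
  (1·δp/p)² = (1×0.0630)² = 0.00397;  (2·δd/d)² = (2×0.0490)² = 0.00960;  (1·δz/z)² = (1×0.0140)² = 0.000196
δQ/Q = √(0.0138) = 0.117
Q = 713100, so δQ = 0.117 × 713100 = 83700.

713100 ± 83700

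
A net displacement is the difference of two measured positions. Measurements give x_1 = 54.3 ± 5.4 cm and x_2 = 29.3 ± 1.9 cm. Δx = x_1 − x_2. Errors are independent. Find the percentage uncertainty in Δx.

Sums and differences: (δΔx)² = Σ (cᵢ δxᵢ)².
  (δx_1)² = 29.2;  (δx_2)² = 3.61
δΔx = √(32.8) = 5.72 cm
Δx = 25.0 cm, so δΔx/Δx = 5.72/25.0 = 0.229.

22.9%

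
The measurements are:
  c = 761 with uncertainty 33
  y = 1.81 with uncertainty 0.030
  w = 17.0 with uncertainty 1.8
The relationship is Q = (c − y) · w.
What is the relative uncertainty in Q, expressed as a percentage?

11.4%

Let u = c − y = 759. δu = √(δc² + δy²) = √(1090 + 0.000900) = 33.0, so δu/u = 0.0435.
Q is then a monomial in u, w:
δQ/Q = √((δu/u)² + (1·δw/w)²) = √(0.00189 + 0.0112) = 0.114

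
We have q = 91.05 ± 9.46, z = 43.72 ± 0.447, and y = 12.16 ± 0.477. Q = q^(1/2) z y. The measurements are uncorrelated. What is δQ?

Since Q is a product/quotient, work with relative uncertainties:
  (½·δq/q)² = (0.5×0.104)² = 0.00270;  (1·δz/z)² = (1×0.0102)² = 0.000105;  (1·δy/y)² = (1×0.0392)² = 0.00154
δQ/Q = √(0.00434) = 0.0659
Q = 5073, so δQ = 0.0659 × 5073 = 334.

334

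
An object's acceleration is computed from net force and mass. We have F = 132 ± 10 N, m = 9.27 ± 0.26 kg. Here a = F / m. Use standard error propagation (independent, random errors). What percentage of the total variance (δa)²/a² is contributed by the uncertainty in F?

87.9%

(δa/a)² = (1·δF/F)² + (-1·δm/m)²
  F term: (1×0.0758)² = 0.00574
  m term: (-1×0.0280)² = 0.000787
Total = 0.00653. Share from F = 0.00574/0.00653 = 0.879.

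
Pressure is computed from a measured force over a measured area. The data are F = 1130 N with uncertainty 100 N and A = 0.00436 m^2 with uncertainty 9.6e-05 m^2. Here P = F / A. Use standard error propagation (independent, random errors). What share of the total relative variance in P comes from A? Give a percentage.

5.83%

(δP/P)² = (1·δF/F)² + (-1·δA/A)²
  F term: (1×0.0885)² = 0.00783
  A term: (-1×0.0220)² = 0.000485
Total = 0.00832. Share from A = 0.000485/0.00832 = 0.0583.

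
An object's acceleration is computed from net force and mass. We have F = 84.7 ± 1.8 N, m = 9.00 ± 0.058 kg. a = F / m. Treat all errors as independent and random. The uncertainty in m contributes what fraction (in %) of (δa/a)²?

(δa/a)² = (1·δF/F)² + (-1·δm/m)²
  F term: (1×0.0213)² = 0.000452
  m term: (-1×0.00644)² = 4.15e-05
Total = 0.000493. Share from m = 4.15e-05/0.000493 = 0.0842.

8.42%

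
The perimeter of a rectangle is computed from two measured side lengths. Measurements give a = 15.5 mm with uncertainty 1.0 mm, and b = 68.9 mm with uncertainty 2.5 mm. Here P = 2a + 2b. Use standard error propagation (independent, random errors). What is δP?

5.39 mm

Each term contributes (cᵢ δxᵢ)² to (δP)²:
  (2·δa)² = 4.00;  (2·δb)² = 25.0
δP = √(29.0) = 5.39 mm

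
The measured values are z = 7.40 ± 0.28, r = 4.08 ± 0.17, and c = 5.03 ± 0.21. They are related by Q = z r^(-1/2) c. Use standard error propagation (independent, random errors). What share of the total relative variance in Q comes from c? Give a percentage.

48.3%

(δQ/Q)² = (1·δz/z)² + (−½·δr/r)² + (1·δc/c)²
  z term: (1×0.0378)² = 0.00143
  r term: (-0.5×0.0417)² = 0.000434
  c term: (1×0.0417)² = 0.00174
Total = 0.00361. Share from c = 0.00174/0.00361 = 0.483.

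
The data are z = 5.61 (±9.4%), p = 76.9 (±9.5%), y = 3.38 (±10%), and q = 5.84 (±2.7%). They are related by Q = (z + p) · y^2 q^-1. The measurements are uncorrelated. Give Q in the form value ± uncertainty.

161 ± 35.6

Let u = z + p = 82.5. δu = √(δz² + δp²) = √(0.278 + 53.4) = 7.32, so δu/u = 0.0888.
Q is then a monomial in u, y, q:
δQ/Q = √((δu/u)² + (2·δy/y)² + (-1·δq/q)²) = √(0.00788 + 0.0400 + 0.000729) = 0.220
Q = 161, so δQ = 0.220 × 161 = 35.6.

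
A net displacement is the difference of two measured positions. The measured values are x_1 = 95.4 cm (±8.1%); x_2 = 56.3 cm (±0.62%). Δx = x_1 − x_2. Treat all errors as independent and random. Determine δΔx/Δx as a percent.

19.8%

Sums and differences: (δΔx)² = Σ (cᵢ δxᵢ)².
  (δx_1)² = 59.7;  (δx_2)² = 0.122
δΔx = √(59.8) = 7.74 cm
Δx = 39.1 cm, so δΔx/Δx = 7.74/39.1 = 0.198.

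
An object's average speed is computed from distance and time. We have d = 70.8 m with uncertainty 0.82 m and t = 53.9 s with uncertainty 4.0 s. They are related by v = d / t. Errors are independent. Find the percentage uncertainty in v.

v is a product of powers, so relative uncertainties combine in quadrature:
  (1·δd/d)² = (1×0.0116)² = 0.000134;  (-1·δt/t)² = (-1×0.0742)² = 0.00551
δv/v = √(0.00564) = 0.0751

7.51%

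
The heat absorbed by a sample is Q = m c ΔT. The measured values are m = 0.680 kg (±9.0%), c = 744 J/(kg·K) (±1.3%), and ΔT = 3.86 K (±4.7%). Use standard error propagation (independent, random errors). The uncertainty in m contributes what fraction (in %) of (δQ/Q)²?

(δQ/Q)² = (1·δm/m)² + (1·δc/c)² + (1·δΔT/ΔT)²
  m term: (1×0.0900)² = 0.00810
  c term: (1×0.0130)² = 0.000169
  ΔT term: (1×0.0470)² = 0.00221
Total = 0.0105. Share from m = 0.00810/0.0105 = 0.773.

77.3%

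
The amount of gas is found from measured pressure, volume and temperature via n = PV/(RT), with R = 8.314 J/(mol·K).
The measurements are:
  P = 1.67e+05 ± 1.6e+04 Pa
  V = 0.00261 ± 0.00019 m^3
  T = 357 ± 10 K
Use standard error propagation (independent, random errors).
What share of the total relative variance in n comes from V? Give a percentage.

34.7%

(δn/n)² = (1·δP/P)² + (1·δV/V)² + (-1·δT/T)²
  P term: (1×0.0958)² = 0.00918
  V term: (1×0.0728)² = 0.00530
  T term: (-1×0.0280)² = 0.000785
Total = 0.0153. Share from V = 0.00530/0.0153 = 0.347.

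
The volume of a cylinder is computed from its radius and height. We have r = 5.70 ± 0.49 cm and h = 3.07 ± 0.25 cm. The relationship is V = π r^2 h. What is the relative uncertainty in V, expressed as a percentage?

19.0%

Products/powers → add relative errors in quadrature, weighted by exponent:
  (2·δr/r)² = (2×0.0860)² = 0.0296;  (1·δh/h)² = (1×0.0814)² = 0.00663
δV/V = √(0.0362) = 0.190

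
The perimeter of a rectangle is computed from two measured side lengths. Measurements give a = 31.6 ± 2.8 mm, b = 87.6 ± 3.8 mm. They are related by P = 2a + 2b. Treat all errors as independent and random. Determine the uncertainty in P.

Sums and differences: (δP)² = Σ (cᵢ δxᵢ)².
  (2·δa)² = 31.4;  (2·δb)² = 57.8
δP = √(89.1) = 9.44 mm

9.44 mm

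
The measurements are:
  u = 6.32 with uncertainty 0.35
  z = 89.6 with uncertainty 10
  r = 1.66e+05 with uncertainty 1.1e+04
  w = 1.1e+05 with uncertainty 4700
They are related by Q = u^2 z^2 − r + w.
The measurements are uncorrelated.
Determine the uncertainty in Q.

Let p = u^2·z^2 = 3.21e+05. δp/p = √((2·δu/u)² + (2·δz/z)²) = √(0.0123 + 0.0498) = 0.249, so δp = 79900.
Q = p − r + w: δQ = √(δp² + δr² + δw²) = √(6.38e+09 + 1.21e+08 + 2.21e+07) = 80800

80800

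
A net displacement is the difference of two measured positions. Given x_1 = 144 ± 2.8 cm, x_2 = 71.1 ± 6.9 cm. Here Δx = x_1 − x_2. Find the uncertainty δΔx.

Sums and differences: (δΔx)² = Σ (cᵢ δxᵢ)².
  (δx_1)² = 7.84;  (δx_2)² = 47.6
δΔx = √(55.5) = 7.45 cm

7.45 cm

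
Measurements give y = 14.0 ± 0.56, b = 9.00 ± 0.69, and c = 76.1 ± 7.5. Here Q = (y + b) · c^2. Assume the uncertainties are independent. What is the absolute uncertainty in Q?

26800

Let u = y + b = 23.0. δu = √(δy² + δb²) = √(0.314 + 0.476) = 0.889, so δu/u = 0.0386.
Q is then a monomial in u, c:
δQ/Q = √((δu/u)² + (2·δc/c)²) = √(0.00149 + 0.0389) = 0.201
Q = 1.33e+05, so δQ = 0.201 × 1.33e+05 = 26800.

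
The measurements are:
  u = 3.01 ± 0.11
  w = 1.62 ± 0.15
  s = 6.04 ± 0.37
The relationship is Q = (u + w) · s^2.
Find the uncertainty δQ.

21.8

Let h = u + w = 4.63. δh = √(δu² + δw²) = √(0.0121 + 0.0225) = 0.186, so δh/h = 0.0402.
Q is then a monomial in h, s:
δQ/Q = √((δh/h)² + (2·δs/s)²) = √(0.00161 + 0.0150) = 0.129
Q = 169, so δQ = 0.129 × 169 = 21.8.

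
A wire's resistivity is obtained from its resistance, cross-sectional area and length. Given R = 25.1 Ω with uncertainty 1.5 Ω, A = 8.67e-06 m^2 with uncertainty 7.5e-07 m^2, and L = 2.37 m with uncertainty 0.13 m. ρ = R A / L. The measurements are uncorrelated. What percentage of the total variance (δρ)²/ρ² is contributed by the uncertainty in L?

21.4%

(δρ/ρ)² = (1·δR/R)² + (1·δA/A)² + (-1·δL/L)²
  R term: (1×0.0598)² = 0.00357
  A term: (1×0.0865)² = 0.00748
  L term: (-1×0.0549)² = 0.00301
Total = 0.0141. Share from L = 0.00301/0.0141 = 0.214.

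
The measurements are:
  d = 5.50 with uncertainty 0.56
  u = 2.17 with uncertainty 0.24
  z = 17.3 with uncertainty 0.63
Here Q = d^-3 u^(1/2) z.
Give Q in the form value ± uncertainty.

0.153 ± 0.0479

Relative error in a monomial: (δQ/Q)² = Σ (nᵢ · δxᵢ/xᵢ)².
  (-3·δd/d)² = (-3×0.102)² = 0.0933;  (½·δu/u)² = (0.5×0.111)² = 0.00306;  (1·δz/z)² = (1×0.0364)² = 0.00133
δQ/Q = √(0.0977) = 0.313
Q = 0.153, so δQ = 0.313 × 0.153 = 0.0479.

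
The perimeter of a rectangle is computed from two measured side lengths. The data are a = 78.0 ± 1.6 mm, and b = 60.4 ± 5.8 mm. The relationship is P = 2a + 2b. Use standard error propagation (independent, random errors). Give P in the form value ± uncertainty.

277 ± 12.0 mm

For a sum/difference, combine absolute errors in quadrature:
  (2·δa)² = 10.2;  (2·δb)² = 135
δP = √(145) = 12.0 mm
P = 277 mm.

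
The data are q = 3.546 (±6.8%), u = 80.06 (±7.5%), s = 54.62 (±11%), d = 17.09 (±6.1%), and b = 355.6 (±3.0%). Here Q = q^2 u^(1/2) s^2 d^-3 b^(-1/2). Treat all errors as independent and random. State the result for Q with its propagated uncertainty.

3.566 ± 1.14

Relative error in a monomial: (δQ/Q)² = Σ (nᵢ · δxᵢ/xᵢ)².
  (2·δq/q)² = (2×0.0680)² = 0.0185;  (½·δu/u)² = (0.5×0.0750)² = 0.00141;  (2·δs/s)² = (2×0.110)² = 0.0484;  (-3·δd/d)² = (-3×0.0610)² = 0.0335;  (−½·δb/b)² = (-0.5×0.0300)² = 0.000225
δQ/Q = √(0.102) = 0.319
Q = 3.566, so δQ = 0.319 × 3.566 = 1.14.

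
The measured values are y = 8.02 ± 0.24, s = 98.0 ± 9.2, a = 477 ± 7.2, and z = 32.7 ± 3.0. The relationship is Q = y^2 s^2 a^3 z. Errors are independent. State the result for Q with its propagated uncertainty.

Relative error in a monomial: (δQ/Q)² = Σ (nᵢ · δxᵢ/xᵢ)².
  (2·δy/y)² = (2×0.0299)² = 0.00358;  (2·δs/s)² = (2×0.0939)² = 0.0353;  (3·δa/a)² = (3×0.0151)² = 0.00205;  (1·δz/z)² = (1×0.0917)² = 0.00842
δQ/Q = √(0.0493) = 0.222
Q = 2.19e+15, so δQ = 0.222 × 2.19e+15 = 4.87e+14.

(2.19 ± 0.487) × 10^15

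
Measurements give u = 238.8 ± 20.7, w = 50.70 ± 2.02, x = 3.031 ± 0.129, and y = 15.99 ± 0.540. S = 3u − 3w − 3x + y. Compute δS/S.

Sums and differences: (δS)² = Σ (cᵢ δxᵢ)².
  (3·δu)² = 3860;  (3·δw)² = 36.7;  (3·δx)² = 0.150;  (δy)² = 0.292
δS = √(3890) = 62.4
S = 571.2, so δS/S = 62.4/571.2 = 0.109.

0.109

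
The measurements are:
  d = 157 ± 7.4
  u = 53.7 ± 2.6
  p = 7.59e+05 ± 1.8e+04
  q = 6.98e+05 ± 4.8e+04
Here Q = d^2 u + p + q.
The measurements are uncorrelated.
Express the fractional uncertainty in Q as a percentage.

5.37%

Let w = d^2·u = 1.32e+06. δw/w = √((2·δd/d)² + (1·δu/u)²) = √(0.00889 + 0.00234) = 0.106, so δw = 1.4e+05.
Q = w + p + q: δQ = √(δw² + δp² + δq²) = √(1.97e+10 + 3.24e+08 + 2.3e+09) = 1.49e+05
Q = 2.78e+06, so δQ/Q = 1.49e+05/2.78e+06 = 0.0537.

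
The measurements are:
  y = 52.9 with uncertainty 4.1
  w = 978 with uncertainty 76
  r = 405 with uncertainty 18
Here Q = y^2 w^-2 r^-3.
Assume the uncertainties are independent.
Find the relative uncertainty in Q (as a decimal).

0.257

Each factor contributes (exponent × relative error)² to (δQ/Q)²:
  (2·δy/y)² = (2×0.0775)² = 0.0240;  (-2·δw/w)² = (-2×0.0777)² = 0.0242;  (-3·δr/r)² = (-3×0.0444)² = 0.0178
δQ/Q = √(0.0660) = 0.257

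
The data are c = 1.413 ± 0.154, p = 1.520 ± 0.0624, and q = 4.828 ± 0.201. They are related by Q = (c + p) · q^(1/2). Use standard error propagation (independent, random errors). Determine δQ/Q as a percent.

6.04%

Let u = c + p = 2.933. δu = √(δc² + δp²) = √(0.0237 + 0.00389) = 0.166, so δu/u = 0.0567.
Q is then a monomial in u, q:
δQ/Q = √((δu/u)² + (½·δq/q)²) = √(0.00321 + 0.000433) = 0.0604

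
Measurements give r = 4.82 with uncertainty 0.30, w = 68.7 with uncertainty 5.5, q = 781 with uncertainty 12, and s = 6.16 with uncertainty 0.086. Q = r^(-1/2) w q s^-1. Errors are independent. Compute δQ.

351

Products/powers → add relative errors in quadrature, weighted by exponent:
  (−½·δr/r)² = (-0.5×0.0622)² = 0.000968;  (1·δw/w)² = (1×0.0801)² = 0.00641;  (1·δq/q)² = (1×0.0154)² = 0.000236;  (-1·δs/s)² = (-1×0.0140)² = 0.000195
δQ/Q = √(0.00781) = 0.0884
Q = 3970, so δQ = 0.0884 × 3970 = 351.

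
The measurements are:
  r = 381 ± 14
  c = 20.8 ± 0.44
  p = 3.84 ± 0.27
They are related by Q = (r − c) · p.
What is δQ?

Let u = r − c = 360. δu = √(δr² + δc²) = √(196 + 0.194) = 14.0, so δu/u = 0.0389.
Q is then a monomial in u, p:
δQ/Q = √((δu/u)² + (1·δp/p)²) = √(0.00151 + 0.00494) = 0.0803
Q = 1380, so δQ = 0.0803 × 1380 = 111.

111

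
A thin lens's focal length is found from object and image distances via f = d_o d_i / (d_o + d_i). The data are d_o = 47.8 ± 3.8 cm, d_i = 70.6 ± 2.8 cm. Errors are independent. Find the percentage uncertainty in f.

5.00%

∂f/∂d_o = (d_i/(d_o+d_i))² = 0.356;  ∂f/∂d_i = (d_o/(d_o+d_i))² = 0.163
δf = √((∂f/∂d_o · δd_o)² + (∂f/∂d_i · δd_i)²) = √(1.83 + 0.208) = 1.43 cm
f = 28.5 cm, so δf/f = 1.43/28.5 = 0.0500.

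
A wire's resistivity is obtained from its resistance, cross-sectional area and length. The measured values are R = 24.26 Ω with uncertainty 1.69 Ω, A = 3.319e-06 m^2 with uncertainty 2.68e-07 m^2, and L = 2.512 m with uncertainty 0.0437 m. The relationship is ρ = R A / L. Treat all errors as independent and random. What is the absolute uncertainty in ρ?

Each factor contributes (exponent × relative error)² to (δρ/ρ)²:
  (1·δR/R)² = (1×0.0697)² = 0.00485;  (1·δA/A)² = (1×0.0807)² = 0.00652;  (-1·δL/L)² = (-1×0.0174)² = 0.000303
δρ/ρ = √(0.0117) = 0.108
ρ = 3.205e-05 Ω·m, so δρ = 0.108 × 3.205e-05 = 3.46e-06 Ω·m.

3.46e-06 Ω·m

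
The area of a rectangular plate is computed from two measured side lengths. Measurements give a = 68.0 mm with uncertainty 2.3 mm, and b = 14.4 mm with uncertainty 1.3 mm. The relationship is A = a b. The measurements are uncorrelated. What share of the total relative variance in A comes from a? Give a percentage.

(δA/A)² = (1·δa/a)² + (1·δb/b)²
  a term: (1×0.0338)² = 0.00114
  b term: (1×0.0903)² = 0.00815
Total = 0.00929. Share from a = 0.00114/0.00929 = 0.123.

12.3%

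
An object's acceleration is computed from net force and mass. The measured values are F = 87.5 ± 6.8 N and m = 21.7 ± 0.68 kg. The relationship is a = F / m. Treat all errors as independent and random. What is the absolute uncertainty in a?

0.338 m/s^2

For a monomial a ∝ F, m^-1, fractional errors add in quadrature:
  (1·δF/F)² = (1×0.0777)² = 0.00604;  (-1·δm/m)² = (-1×0.0313)² = 0.000982
δa/a = √(0.00702) = 0.0838
a = 4.03 m/s^2, so δa = 0.0838 × 4.03 = 0.338 m/s^2.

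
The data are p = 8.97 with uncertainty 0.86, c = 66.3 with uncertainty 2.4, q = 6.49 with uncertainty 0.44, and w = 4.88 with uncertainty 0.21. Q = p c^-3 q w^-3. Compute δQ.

3.53e-07

Each factor contributes (exponent × relative error)² to (δQ/Q)²:
  (1·δp/p)² = (1×0.0959)² = 0.00919;  (-3·δc/c)² = (-3×0.0362)² = 0.0118;  (1·δq/q)² = (1×0.0678)² = 0.00460;  (-3·δw/w)² = (-3×0.0430)² = 0.0167
δQ/Q = √(0.0422) = 0.206
Q = 1.72e-06, so δQ = 0.206 × 1.72e-06 = 3.53e-07.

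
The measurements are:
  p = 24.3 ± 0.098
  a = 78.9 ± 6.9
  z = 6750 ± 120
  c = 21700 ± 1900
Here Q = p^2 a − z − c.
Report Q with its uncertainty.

Let w = p^2·a = 46600. δw/w = √((2·δp/p)² + (1·δa/a)²) = √(6.51e-05 + 0.00765) = 0.0878, so δw = 4090.
Q = w − z − c: δQ = √(δw² + δz² + δc²) = √(1.67e+07 + 14400 + 3.61e+06) = 4510
Q = 18100.

18100 ± 4510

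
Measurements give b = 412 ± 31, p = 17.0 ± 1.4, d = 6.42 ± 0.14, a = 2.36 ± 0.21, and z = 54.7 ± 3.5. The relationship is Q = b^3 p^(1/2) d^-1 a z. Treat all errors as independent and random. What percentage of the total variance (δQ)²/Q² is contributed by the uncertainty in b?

78.2%

(δQ/Q)² = (3·δb/b)² + (½·δp/p)² + (-1·δd/d)² + (1·δa/a)² + (1·δz/z)²
  b term: (3×0.0752)² = 0.0510
  p term: (0.5×0.0824)² = 0.00170
  d term: (-1×0.0218)² = 0.000476
  a term: (1×0.0890)² = 0.00792
  z term: (1×0.0640)² = 0.00409
Total = 0.0651. Share from b = 0.0510/0.0651 = 0.782.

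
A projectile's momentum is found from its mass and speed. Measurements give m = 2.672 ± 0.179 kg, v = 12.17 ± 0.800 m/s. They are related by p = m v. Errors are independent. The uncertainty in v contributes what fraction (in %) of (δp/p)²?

49.1%

(δp/p)² = (1·δm/m)² + (1·δv/v)²
  m term: (1×0.0670)² = 0.00449
  v term: (1×0.0657)² = 0.00432
Total = 0.00881. Share from v = 0.00432/0.00881 = 0.491.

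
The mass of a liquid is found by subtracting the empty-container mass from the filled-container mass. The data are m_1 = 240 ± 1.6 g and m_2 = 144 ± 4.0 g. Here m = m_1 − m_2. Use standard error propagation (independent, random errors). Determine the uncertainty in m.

4.31 g

m is a linear combination, so absolute uncertainties add in quadrature:
  (δm_1)² = 2.56;  (δm_2)² = 16.0
δm = √(18.6) = 4.31 g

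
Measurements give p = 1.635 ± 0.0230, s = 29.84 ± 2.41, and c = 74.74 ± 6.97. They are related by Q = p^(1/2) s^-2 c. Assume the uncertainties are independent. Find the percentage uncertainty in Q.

18.7%

Since Q is a product/quotient, work with relative uncertainties:
  (½·δp/p)² = (0.5×0.0141)² = 4.95e-05;  (-2·δs/s)² = (-2×0.0808)² = 0.0261;  (1·δc/c)² = (1×0.0933)² = 0.00870
δQ/Q = √(0.0348) = 0.187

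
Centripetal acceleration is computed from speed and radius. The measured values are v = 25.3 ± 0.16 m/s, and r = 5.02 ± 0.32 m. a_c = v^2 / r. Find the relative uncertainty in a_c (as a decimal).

For a monomial a_c ∝ v^2, r^-1, fractional errors add in quadrature:
  (2·δv/v)² = (2×0.00632)² = 0.000160;  (-1·δr/r)² = (-1×0.0637)² = 0.00406
δa_c/a_c = √(0.00422) = 0.0650

0.0650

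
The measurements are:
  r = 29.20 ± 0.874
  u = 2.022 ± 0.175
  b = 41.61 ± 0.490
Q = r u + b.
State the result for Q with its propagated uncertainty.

100.7 ± 5.43

Let p = r·u = 59.04. δp/p = √((1·δr/r)² + (1·δu/u)²) = √(0.000896 + 0.00749) = 0.0916, so δp = 5.41.
Q = p + b: δQ = √(δp² + δb²) = √(29.2 + 0.240) = 5.43
Q = 100.7.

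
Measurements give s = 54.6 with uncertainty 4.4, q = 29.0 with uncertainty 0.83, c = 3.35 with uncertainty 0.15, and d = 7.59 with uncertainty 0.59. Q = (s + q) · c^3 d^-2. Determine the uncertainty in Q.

Let u = s + q = 83.6. δu = √(δs² + δq²) = √(19.4 + 0.689) = 4.48, so δu/u = 0.0536.
Q is then a monomial in u, c, d:
δQ/Q = √((δu/u)² + (3·δc/c)² + (-2·δd/d)²) = √(0.00287 + 0.0180 + 0.0242) = 0.212
Q = 54.6, so δQ = 0.212 × 54.6 = 11.6.

11.6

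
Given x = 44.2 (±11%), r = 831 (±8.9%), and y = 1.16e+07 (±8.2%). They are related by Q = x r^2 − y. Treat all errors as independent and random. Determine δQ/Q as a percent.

34.1%

Let p = x·r^2 = 3.05e+07. δp/p = √((1·δx/x)² + (2·δr/r)²) = √(0.0121 + 0.0317) = 0.209, so δp = 6.39e+06.
Q = p − y: δQ = √(δp² + δy²) = √(4.08e+13 + 9.05e+11) = 6.46e+06
Q = 1.89e+07, so δQ/Q = 6.46e+06/1.89e+07 = 0.341.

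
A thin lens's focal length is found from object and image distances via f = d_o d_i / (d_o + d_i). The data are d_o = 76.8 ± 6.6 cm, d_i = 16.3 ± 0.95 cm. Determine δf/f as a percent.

∂f/∂d_o = (d_i/(d_o+d_i))² = 0.0307;  ∂f/∂d_i = (d_o/(d_o+d_i))² = 0.680
δf = √((∂f/∂d_o · δd_o)² + (∂f/∂d_i · δd_i)²) = √(0.0409 + 0.418) = 0.677 cm
f = 13.4 cm, so δf/f = 0.677/13.4 = 0.0504.

5.04%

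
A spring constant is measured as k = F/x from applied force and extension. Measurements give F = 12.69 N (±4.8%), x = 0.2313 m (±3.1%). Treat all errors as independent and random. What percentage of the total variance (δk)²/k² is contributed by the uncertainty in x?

29.4%

(δk/k)² = (1·δF/F)² + (-1·δx/x)²
  F term: (1×0.0480)² = 0.00230
  x term: (-1×0.0310)² = 0.000961
Total = 0.00327. Share from x = 0.000961/0.00327 = 0.294.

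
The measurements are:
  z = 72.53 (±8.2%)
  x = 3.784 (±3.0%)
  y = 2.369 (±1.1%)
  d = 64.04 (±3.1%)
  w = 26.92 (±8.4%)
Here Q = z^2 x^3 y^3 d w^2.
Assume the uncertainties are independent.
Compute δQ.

Since Q is a product/quotient, work with relative uncertainties:
  (2·δz/z)² = (2×0.0820)² = 0.0269;  (3·δx/x)² = (3×0.0300)² = 0.00810;  (3·δy/y)² = (3×0.0110)² = 0.00109;  (1·δd/d)² = (1×0.0310)² = 0.000961;  (2·δw/w)² = (2×0.0840)² = 0.0282
δQ/Q = √(0.0653) = 0.255
Q = 1.759e+11, so δQ = 0.255 × 1.759e+11 = 4.49e+10.

4.49e+10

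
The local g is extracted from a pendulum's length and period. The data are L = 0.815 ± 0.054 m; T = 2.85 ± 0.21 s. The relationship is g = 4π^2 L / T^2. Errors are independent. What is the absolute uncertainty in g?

0.640 m/s^2

Relative error in a monomial: (δg/g)² = Σ (nᵢ · δxᵢ/xᵢ)².
  (1·δL/L)² = (1×0.0663)² = 0.00439;  (-2·δT/T)² = (-2×0.0737)² = 0.0217
δg/g = √(0.0261) = 0.162
g = 3.96 m/s^2, so δg = 0.162 × 3.96 = 0.640 m/s^2.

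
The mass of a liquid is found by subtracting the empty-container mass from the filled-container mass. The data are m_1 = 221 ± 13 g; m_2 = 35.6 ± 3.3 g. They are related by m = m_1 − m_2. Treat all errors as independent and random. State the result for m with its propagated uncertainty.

For a sum/difference, combine absolute errors in quadrature:
  (δm_1)² = 169;  (δm_2)² = 10.9
δm = √(180) = 13.4 g
m = 185 g.

185 ± 13.4 g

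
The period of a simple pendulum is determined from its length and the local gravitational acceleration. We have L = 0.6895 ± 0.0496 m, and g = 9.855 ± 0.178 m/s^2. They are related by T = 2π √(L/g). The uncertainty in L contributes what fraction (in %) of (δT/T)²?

94.1%

(δT/T)² = (½·δL/L)² + (−½·δg/g)²
  L term: (0.5×0.0719)² = 0.00129
  g term: (-0.5×0.0181)² = 8.16e-05
Total = 0.00138. Share from L = 0.00129/0.00138 = 0.941.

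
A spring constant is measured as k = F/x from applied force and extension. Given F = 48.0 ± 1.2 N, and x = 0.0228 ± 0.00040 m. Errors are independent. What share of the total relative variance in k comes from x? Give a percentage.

(δk/k)² = (1·δF/F)² + (-1·δx/x)²
  F term: (1×0.0250)² = 0.000625
  x term: (-1×0.0175)² = 0.000308
Total = 0.000933. Share from x = 0.000308/0.000933 = 0.330.

33.0%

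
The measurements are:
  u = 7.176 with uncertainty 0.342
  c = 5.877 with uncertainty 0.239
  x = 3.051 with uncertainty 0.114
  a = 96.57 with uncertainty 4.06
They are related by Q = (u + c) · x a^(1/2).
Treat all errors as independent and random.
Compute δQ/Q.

Let w = u + c = 13.05. δw = √(δu² + δc²) = √(0.117 + 0.0571) = 0.417, so δw/w = 0.0320.
Q is then a monomial in w, x, a:
δQ/Q = √((δw/w)² + (1·δx/x)² + (½·δa/a)²) = √(0.00102 + 0.00140 + 0.000442) = 0.0535

0.0535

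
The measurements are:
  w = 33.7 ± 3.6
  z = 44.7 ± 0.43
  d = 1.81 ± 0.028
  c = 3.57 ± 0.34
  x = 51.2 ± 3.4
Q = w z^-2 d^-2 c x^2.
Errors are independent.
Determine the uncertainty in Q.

9.57

For a monomial Q ∝ w, z^-2, d^-2, c, x^2, fractional errors add in quadrature:
  (1·δw/w)² = (1×0.107)² = 0.0114;  (-2·δz/z)² = (-2×0.00962)² = 0.000370;  (-2·δd/d)² = (-2×0.0155)² = 0.000957;  (1·δc/c)² = (1×0.0952)² = 0.00907;  (2·δx/x)² = (2×0.0664)² = 0.0176
δQ/Q = √(0.0394) = 0.199
Q = 48.2, so δQ = 0.199 × 48.2 = 9.57.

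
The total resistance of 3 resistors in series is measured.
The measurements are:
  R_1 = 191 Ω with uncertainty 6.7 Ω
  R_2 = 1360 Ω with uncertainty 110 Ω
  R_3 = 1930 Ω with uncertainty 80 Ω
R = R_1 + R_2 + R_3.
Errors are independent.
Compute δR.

136 Ω

Each term contributes (cᵢ δxᵢ)² to (δR)²:
  (δR_1)² = 44.9;  (δR_2)² = 12100;  (δR_3)² = 6400
δR = √(18500) = 136 Ω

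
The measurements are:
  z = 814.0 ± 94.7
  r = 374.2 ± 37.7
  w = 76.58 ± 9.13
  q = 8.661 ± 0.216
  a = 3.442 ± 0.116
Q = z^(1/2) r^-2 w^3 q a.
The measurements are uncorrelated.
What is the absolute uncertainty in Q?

1140

Q is a product of powers, so relative uncertainties combine in quadrature:
  (½·δz/z)² = (0.5×0.116)² = 0.00338;  (-2·δr/r)² = (-2×0.101)² = 0.0406;  (3·δw/w)² = (3×0.119)² = 0.128;  (1·δq/q)² = (1×0.0249)² = 0.000622;  (1·δa/a)² = (1×0.0337)² = 0.00114
δQ/Q = √(0.174) = 0.417
Q = 2728, so δQ = 0.417 × 2728 = 1140.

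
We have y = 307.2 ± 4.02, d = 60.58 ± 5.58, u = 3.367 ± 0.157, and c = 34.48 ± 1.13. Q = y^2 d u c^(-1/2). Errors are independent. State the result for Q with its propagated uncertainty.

Since Q is a product/quotient, work with relative uncertainties:
  (2·δy/y)² = (2×0.0131)² = 0.000685;  (1·δd/d)² = (1×0.0921)² = 0.00848;  (1·δu/u)² = (1×0.0466)² = 0.00217;  (−½·δc/c)² = (-0.5×0.0328)² = 0.000269
δQ/Q = √(0.0116) = 0.108
Q = 3.278e+06, so δQ = 0.108 × 3.278e+06 = 3.53e+05.

(3.278 ± 0.353) × 10^6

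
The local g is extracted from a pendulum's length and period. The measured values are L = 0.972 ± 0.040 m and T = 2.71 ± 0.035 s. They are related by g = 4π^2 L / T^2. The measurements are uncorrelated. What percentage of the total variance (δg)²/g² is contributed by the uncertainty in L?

71.7%

(δg/g)² = (1·δL/L)² + (-2·δT/T)²
  L term: (1×0.0412)² = 0.00169
  T term: (-2×0.0129)² = 0.000667
Total = 0.00236. Share from L = 0.00169/0.00236 = 0.717.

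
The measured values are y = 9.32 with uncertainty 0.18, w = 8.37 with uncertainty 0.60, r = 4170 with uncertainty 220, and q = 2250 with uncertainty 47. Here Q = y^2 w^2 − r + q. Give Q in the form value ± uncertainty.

Let p = y^2·w^2 = 6090. δp/p = √((2·δy/y)² + (2·δw/w)²) = √(0.00149 + 0.0206) = 0.148, so δp = 904.
Q = p − r + q: δQ = √(δp² + δr² + δq²) = √(8.16e+05 + 48400 + 2210) = 931
Q = 4170.

4170 ± 931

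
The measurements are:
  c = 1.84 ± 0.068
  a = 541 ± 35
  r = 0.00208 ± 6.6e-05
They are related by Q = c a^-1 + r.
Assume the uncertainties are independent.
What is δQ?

0.000262

Let p = c·a^-1 = 0.00340. δp/p = √((1·δc/c)² + (-1·δa/a)²) = √(0.00137 + 0.00419) = 0.0745, so δp = 0.000253.
Q = p + r: δQ = √(δp² + δr²) = √(6.42e-08 + 4.36e-09) = 0.000262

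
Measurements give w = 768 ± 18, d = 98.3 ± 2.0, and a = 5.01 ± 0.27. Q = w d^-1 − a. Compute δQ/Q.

0.129

Let p = w·d^-1 = 7.81. δp/p = √((1·δw/w)² + (-1·δd/d)²) = √(0.000549 + 0.000414) = 0.0310, so δp = 0.242.
Q = p − a: δQ = √(δp² + δa²) = √(0.0588 + 0.0729) = 0.363
Q = 2.80, so δQ/Q = 0.363/2.80 = 0.129.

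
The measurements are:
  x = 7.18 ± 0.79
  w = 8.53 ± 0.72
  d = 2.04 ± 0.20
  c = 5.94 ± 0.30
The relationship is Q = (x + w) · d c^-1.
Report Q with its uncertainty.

Let u = x + w = 15.7. δu = √(δx² + δw²) = √(0.624 + 0.518) = 1.07, so δu/u = 0.0680.
Q is then a monomial in u, d, c:
δQ/Q = √((δu/u)² + (1·δd/d)² + (-1·δc/c)²) = √(0.00463 + 0.00961 + 0.00255) = 0.130
Q = 5.40, so δQ = 0.130 × 5.40 = 0.699.

5.40 ± 0.699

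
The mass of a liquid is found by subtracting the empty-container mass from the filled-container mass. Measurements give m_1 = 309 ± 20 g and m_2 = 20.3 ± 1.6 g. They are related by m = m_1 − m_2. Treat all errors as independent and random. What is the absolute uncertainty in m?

20.1 g

Absolute uncertainties add in quadrature for a linear combination:
  (δm_1)² = 400;  (δm_2)² = 2.56
δm = √(403) = 20.1 g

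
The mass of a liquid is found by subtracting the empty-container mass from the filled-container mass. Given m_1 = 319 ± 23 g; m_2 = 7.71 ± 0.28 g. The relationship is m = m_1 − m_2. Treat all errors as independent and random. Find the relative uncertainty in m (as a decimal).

0.0739

Absolute uncertainties add in quadrature for a linear combination:
  (δm_1)² = 529;  (δm_2)² = 0.0784
δm = √(529) = 23.0 g
m = 311 g, so δm/m = 23.0/311 = 0.0739.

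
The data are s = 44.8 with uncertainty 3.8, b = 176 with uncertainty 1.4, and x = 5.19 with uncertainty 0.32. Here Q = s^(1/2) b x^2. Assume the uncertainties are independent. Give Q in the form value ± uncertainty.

Since Q is a product/quotient, work with relative uncertainties:
  (½·δs/s)² = (0.5×0.0848)² = 0.00180;  (1·δb/b)² = (1×0.00795)² = 6.33e-05;  (2·δx/x)² = (2×0.0617)² = 0.0152
δQ/Q = √(0.0171) = 0.131
Q = 31700, so δQ = 0.131 × 31700 = 4150.

31700 ± 4150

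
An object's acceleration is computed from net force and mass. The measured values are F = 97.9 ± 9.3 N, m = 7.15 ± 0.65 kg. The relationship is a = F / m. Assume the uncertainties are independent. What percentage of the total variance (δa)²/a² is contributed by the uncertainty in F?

(δa/a)² = (1·δF/F)² + (-1·δm/m)²
  F term: (1×0.0950)² = 0.00902
  m term: (-1×0.0909)² = 0.00826
Total = 0.0173. Share from F = 0.00902/0.0173 = 0.522.

52.2%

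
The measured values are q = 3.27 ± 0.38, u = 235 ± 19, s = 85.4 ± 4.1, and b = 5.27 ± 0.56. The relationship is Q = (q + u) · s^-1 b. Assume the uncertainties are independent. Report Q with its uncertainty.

14.7 ± 2.08

Let w = q + u = 238. δw = √(δq² + δu²) = √(0.144 + 361) = 19.0, so δw/w = 0.0798.
Q is then a monomial in w, s, b:
δQ/Q = √((δw/w)² + (-1·δs/s)² + (1·δb/b)²) = √(0.00636 + 0.00230 + 0.0113) = 0.141
Q = 14.7, so δQ = 0.141 × 14.7 = 2.08.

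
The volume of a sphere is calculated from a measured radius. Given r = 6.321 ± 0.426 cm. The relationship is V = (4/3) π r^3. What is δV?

214 cm^3

Since V is a product/quotient, work with relative uncertainties:
  (3·δr/r)² = (3×0.0674)² = 0.0409
δV/V = √(0.0409) = 0.202
V = 1058 cm^3, so δV = 0.202 × 1058 = 214 cm^3.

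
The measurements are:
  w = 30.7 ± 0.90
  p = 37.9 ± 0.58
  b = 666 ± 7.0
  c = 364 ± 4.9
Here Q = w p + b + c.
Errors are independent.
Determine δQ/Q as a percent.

1.80%

Let h = w·p = 1160. δh/h = √((1·δw/w)² + (1·δp/p)²) = √(0.000859 + 0.000234) = 0.0331, so δh = 38.5.
Q = h + b + c: δQ = √(δh² + δb² + δc²) = √(1480 + 49.0 + 24.0) = 39.4
Q = 2190, so δQ/Q = 39.4/2190 = 0.0180.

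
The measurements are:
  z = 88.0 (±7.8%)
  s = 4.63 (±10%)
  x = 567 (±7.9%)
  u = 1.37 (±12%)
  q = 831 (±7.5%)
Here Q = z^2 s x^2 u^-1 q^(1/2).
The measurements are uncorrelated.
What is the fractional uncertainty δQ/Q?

0.274

Relative error in a monomial: (δQ/Q)² = Σ (nᵢ · δxᵢ/xᵢ)².
  (2·δz/z)² = (2×0.0780)² = 0.0243;  (1·δs/s)² = (1×0.100)² = 0.0100;  (2·δx/x)² = (2×0.0790)² = 0.0250;  (-1·δu/u)² = (-1×0.120)² = 0.0144;  (½·δq/q)² = (0.5×0.0750)² = 0.00141
δQ/Q = √(0.0751) = 0.274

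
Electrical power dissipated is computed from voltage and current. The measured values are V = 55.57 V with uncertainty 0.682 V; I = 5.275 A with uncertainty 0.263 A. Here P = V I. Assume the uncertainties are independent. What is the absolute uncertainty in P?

15.1 W

P is a product of powers, so relative uncertainties combine in quadrature:
  (1·δV/V)² = (1×0.0123)² = 0.000151;  (1·δI/I)² = (1×0.0499)² = 0.00249
δP/P = √(0.00264) = 0.0513
P = 293.1 W, so δP = 0.0513 × 293.1 = 15.1 W.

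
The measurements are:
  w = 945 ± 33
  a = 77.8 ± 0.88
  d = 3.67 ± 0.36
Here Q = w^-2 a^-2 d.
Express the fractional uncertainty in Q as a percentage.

Since Q is a product/quotient, work with relative uncertainties:
  (-2·δw/w)² = (-2×0.0349)² = 0.00488;  (-2·δa/a)² = (-2×0.0113)² = 0.000512;  (1·δd/d)² = (1×0.0981)² = 0.00962
δQ/Q = √(0.0150) = 0.123

12.3%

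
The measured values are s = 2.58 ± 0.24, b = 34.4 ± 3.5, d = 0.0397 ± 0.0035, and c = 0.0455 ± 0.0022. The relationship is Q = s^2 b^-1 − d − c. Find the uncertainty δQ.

0.0412

Let p = s^2·b^-1 = 0.194. δp/p = √((2·δs/s)² + (-1·δb/b)²) = √(0.0346 + 0.0104) = 0.212, so δp = 0.0410.
Q = p − d − c: δQ = √(δp² + δd² + δc²) = √(0.00168 + 1.23e-05 + 4.84e-06) = 0.0412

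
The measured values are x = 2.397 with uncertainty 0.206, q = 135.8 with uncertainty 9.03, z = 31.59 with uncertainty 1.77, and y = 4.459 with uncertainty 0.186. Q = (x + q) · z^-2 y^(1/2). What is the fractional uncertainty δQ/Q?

0.131

Let u = x + q = 138.2. δu = √(δx² + δq²) = √(0.0424 + 81.5) = 9.03, so δu/u = 0.0654.
Q is then a monomial in u, z, y:
δQ/Q = √((δu/u)² + (-2·δz/z)² + (½·δy/y)²) = √(0.00427 + 0.0126 + 0.000435) = 0.131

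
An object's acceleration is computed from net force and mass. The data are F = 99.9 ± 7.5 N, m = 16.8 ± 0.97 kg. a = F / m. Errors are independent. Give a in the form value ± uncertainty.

5.95 ± 0.563 m/s^2

a is a product of powers, so relative uncertainties combine in quadrature:
  (1·δF/F)² = (1×0.0751)² = 0.00564;  (-1·δm/m)² = (-1×0.0577)² = 0.00333
δa/a = √(0.00897) = 0.0947
a = 5.95 m/s^2, so δa = 0.0947 × 5.95 = 0.563 m/s^2.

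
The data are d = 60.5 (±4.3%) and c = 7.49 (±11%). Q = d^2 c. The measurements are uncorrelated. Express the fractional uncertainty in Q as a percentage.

14.0%

Each factor contributes (exponent × relative error)² to (δQ/Q)²:
  (2·δd/d)² = (2×0.0430)² = 0.00740;  (1·δc/c)² = (1×0.110)² = 0.0121
δQ/Q = √(0.0195) = 0.140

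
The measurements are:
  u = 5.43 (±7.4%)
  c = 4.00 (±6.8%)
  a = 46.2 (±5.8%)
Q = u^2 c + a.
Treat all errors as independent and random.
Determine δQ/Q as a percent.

11.8%

Let p = u^2·c = 118. δp/p = √((2·δu/u)² + (1·δc/c)²) = √(0.0219 + 0.00462) = 0.163, so δp = 19.2.
Q = p + a: δQ = √(δp² + δa²) = √(369 + 7.18) = 19.4
Q = 164, so δQ/Q = 19.4/164 = 0.118.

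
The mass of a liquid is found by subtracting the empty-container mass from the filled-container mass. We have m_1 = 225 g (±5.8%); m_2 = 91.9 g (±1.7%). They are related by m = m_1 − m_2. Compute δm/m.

m is a linear combination, so absolute uncertainties add in quadrature:
  (δm_1)² = 170;  (δm_2)² = 2.44
δm = √(173) = 13.1 g
m = 133 g, so δm/m = 13.1/133 = 0.0987.

0.0987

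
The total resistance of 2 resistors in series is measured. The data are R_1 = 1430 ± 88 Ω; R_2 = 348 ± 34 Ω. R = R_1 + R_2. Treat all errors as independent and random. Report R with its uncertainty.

1780 ± 94.3 Ω

R is a linear combination, so absolute uncertainties add in quadrature:
  (δR_1)² = 7740;  (δR_2)² = 1160
δR = √(8900) = 94.3 Ω
R = 1780 Ω.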